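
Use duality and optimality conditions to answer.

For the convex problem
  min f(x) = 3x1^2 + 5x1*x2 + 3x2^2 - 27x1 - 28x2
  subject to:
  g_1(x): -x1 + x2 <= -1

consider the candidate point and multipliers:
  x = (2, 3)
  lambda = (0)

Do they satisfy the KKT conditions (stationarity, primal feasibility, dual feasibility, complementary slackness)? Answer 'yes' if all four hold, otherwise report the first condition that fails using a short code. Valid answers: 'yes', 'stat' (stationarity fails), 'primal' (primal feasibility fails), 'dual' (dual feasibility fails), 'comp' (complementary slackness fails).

Gradient of f: grad f(x) = Q x + c = (0, 0)
Constraint values g_i(x) = a_i^T x - b_i:
  g_1((2, 3)) = 2
Stationarity residual: grad f(x) + sum_i lambda_i a_i = (0, 0)
  -> stationarity OK
Primal feasibility (all g_i <= 0): FAILS
Dual feasibility (all lambda_i >= 0): OK
Complementary slackness (lambda_i * g_i(x) = 0 for all i): OK

Verdict: the first failing condition is primal_feasibility -> primal.

primal


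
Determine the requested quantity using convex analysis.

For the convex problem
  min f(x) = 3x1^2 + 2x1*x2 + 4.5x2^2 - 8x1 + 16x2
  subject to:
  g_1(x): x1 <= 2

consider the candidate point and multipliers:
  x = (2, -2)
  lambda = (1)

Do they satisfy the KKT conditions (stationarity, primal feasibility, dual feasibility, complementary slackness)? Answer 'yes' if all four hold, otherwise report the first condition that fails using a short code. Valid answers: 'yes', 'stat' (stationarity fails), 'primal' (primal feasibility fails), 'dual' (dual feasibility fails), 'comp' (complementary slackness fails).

Gradient of f: grad f(x) = Q x + c = (0, 2)
Constraint values g_i(x) = a_i^T x - b_i:
  g_1((2, -2)) = 0
Stationarity residual: grad f(x) + sum_i lambda_i a_i = (1, 2)
  -> stationarity FAILS
Primal feasibility (all g_i <= 0): OK
Dual feasibility (all lambda_i >= 0): OK
Complementary slackness (lambda_i * g_i(x) = 0 for all i): OK

Verdict: the first failing condition is stationarity -> stat.

stat


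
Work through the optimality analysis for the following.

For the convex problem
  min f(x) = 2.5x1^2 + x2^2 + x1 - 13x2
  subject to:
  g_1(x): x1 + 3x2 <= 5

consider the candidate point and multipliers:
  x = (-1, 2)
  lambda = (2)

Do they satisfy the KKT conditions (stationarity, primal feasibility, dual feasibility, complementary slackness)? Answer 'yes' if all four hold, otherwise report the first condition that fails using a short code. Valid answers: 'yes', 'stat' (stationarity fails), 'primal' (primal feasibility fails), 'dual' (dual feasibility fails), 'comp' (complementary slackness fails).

Gradient of f: grad f(x) = Q x + c = (-4, -9)
Constraint values g_i(x) = a_i^T x - b_i:
  g_1((-1, 2)) = 0
Stationarity residual: grad f(x) + sum_i lambda_i a_i = (-2, -3)
  -> stationarity FAILS
Primal feasibility (all g_i <= 0): OK
Dual feasibility (all lambda_i >= 0): OK
Complementary slackness (lambda_i * g_i(x) = 0 for all i): OK

Verdict: the first failing condition is stationarity -> stat.

stat


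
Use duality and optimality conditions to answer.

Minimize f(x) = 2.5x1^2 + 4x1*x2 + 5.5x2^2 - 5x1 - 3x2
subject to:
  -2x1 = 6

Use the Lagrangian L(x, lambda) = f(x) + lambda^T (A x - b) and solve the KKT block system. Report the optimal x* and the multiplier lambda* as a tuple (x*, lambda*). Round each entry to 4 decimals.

Form the Lagrangian:
  L(x, lambda) = (1/2) x^T Q x + c^T x + lambda^T (A x - b)
Stationarity (grad_x L = 0): Q x + c + A^T lambda = 0.
Primal feasibility: A x = b.

This gives the KKT block system:
  [ Q   A^T ] [ x     ]   [-c ]
  [ A    0  ] [ lambda ] = [ b ]

Solving the linear system:
  x*      = (-3, 1.3636)
  lambda* = (-7.2727)
  f(x*)   = 27.2727

x* = (-3, 1.3636), lambda* = (-7.2727)


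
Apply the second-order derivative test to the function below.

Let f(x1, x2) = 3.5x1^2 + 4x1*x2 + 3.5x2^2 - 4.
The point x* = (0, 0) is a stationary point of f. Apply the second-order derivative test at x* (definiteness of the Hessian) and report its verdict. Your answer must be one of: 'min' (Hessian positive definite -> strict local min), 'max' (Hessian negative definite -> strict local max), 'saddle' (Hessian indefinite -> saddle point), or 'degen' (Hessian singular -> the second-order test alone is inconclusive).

Compute the Hessian H = grad^2 f:
  H = [[7, 4], [4, 7]]
Verify stationarity: grad f(x*) = H x* + g = (0, 0).
Eigenvalues of H: 3, 11.
Both eigenvalues > 0, so H is positive definite -> x* is a strict local min.

min


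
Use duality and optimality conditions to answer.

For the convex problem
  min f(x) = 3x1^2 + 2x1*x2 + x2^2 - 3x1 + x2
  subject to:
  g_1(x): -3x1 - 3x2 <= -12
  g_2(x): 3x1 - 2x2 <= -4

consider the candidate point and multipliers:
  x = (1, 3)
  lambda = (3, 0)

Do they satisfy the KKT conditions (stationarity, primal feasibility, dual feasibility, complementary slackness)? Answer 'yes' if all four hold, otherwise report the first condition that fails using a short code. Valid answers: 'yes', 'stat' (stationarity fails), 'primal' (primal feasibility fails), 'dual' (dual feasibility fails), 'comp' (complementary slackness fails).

Gradient of f: grad f(x) = Q x + c = (9, 9)
Constraint values g_i(x) = a_i^T x - b_i:
  g_1((1, 3)) = 0
  g_2((1, 3)) = 1
Stationarity residual: grad f(x) + sum_i lambda_i a_i = (0, 0)
  -> stationarity OK
Primal feasibility (all g_i <= 0): FAILS
Dual feasibility (all lambda_i >= 0): OK
Complementary slackness (lambda_i * g_i(x) = 0 for all i): OK

Verdict: the first failing condition is primal_feasibility -> primal.

primal


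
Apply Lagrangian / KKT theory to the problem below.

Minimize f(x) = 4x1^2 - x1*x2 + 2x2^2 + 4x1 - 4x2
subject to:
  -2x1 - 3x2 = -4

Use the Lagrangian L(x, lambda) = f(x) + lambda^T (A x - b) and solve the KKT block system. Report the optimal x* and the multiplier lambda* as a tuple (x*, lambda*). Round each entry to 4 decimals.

Form the Lagrangian:
  L(x, lambda) = (1/2) x^T Q x + c^T x + lambda^T (A x - b)
Stationarity (grad_x L = 0): Q x + c + A^T lambda = 0.
Primal feasibility: A x = b.

This gives the KKT block system:
  [ Q   A^T ] [ x     ]   [-c ]
  [ A    0  ] [ lambda ] = [ b ]

Solving the linear system:
  x*      = (-0.16, 1.44)
  lambda* = (0.64)
  f(x*)   = -1.92

x* = (-0.16, 1.44), lambda* = (0.64)


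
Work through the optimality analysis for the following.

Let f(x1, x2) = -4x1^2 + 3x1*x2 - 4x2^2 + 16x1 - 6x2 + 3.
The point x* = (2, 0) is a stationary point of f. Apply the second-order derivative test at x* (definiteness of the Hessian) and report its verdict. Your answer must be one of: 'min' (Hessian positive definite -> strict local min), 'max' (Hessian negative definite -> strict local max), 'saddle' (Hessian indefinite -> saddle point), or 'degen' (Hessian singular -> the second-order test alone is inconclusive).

Compute the Hessian H = grad^2 f:
  H = [[-8, 3], [3, -8]]
Verify stationarity: grad f(x*) = H x* + g = (0, 0).
Eigenvalues of H: -11, -5.
Both eigenvalues < 0, so H is negative definite -> x* is a strict local max.

max


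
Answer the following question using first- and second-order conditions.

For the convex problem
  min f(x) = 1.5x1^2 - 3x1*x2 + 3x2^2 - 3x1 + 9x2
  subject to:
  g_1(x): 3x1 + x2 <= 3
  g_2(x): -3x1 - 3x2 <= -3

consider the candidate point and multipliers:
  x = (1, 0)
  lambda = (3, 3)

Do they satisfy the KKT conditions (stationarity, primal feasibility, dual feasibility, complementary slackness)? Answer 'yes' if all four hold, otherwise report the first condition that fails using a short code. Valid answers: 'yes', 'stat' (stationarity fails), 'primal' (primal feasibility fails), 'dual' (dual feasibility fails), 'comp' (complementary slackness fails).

Gradient of f: grad f(x) = Q x + c = (0, 6)
Constraint values g_i(x) = a_i^T x - b_i:
  g_1((1, 0)) = 0
  g_2((1, 0)) = 0
Stationarity residual: grad f(x) + sum_i lambda_i a_i = (0, 0)
  -> stationarity OK
Primal feasibility (all g_i <= 0): OK
Dual feasibility (all lambda_i >= 0): OK
Complementary slackness (lambda_i * g_i(x) = 0 for all i): OK

Verdict: yes, KKT holds.

yes


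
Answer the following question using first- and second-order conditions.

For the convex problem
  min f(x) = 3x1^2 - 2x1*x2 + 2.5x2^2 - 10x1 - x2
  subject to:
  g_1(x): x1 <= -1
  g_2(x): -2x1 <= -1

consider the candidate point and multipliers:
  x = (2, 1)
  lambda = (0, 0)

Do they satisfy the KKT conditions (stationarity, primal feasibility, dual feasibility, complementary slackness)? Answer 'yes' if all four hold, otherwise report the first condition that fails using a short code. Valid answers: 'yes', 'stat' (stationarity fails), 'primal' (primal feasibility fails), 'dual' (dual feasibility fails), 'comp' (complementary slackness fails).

Gradient of f: grad f(x) = Q x + c = (0, 0)
Constraint values g_i(x) = a_i^T x - b_i:
  g_1((2, 1)) = 3
  g_2((2, 1)) = -3
Stationarity residual: grad f(x) + sum_i lambda_i a_i = (0, 0)
  -> stationarity OK
Primal feasibility (all g_i <= 0): FAILS
Dual feasibility (all lambda_i >= 0): OK
Complementary slackness (lambda_i * g_i(x) = 0 for all i): OK

Verdict: the first failing condition is primal_feasibility -> primal.

primal


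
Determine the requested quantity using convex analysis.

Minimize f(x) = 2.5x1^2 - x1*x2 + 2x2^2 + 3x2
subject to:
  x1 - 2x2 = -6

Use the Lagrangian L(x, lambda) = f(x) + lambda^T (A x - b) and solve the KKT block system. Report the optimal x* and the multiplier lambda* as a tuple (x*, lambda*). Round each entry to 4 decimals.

Form the Lagrangian:
  L(x, lambda) = (1/2) x^T Q x + c^T x + lambda^T (A x - b)
Stationarity (grad_x L = 0): Q x + c + A^T lambda = 0.
Primal feasibility: A x = b.

This gives the KKT block system:
  [ Q   A^T ] [ x     ]   [-c ]
  [ A    0  ] [ lambda ] = [ b ]

Solving the linear system:
  x*      = (-0.9, 2.55)
  lambda* = (7.05)
  f(x*)   = 24.975

x* = (-0.9, 2.55), lambda* = (7.05)


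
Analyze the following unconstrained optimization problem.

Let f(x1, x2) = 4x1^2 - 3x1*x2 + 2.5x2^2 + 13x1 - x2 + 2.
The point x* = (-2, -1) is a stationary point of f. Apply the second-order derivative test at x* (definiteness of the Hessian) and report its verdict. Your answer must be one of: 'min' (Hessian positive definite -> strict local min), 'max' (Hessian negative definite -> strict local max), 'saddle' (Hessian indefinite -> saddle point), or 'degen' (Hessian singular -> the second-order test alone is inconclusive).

Compute the Hessian H = grad^2 f:
  H = [[8, -3], [-3, 5]]
Verify stationarity: grad f(x*) = H x* + g = (0, 0).
Eigenvalues of H: 3.1459, 9.8541.
Both eigenvalues > 0, so H is positive definite -> x* is a strict local min.

min


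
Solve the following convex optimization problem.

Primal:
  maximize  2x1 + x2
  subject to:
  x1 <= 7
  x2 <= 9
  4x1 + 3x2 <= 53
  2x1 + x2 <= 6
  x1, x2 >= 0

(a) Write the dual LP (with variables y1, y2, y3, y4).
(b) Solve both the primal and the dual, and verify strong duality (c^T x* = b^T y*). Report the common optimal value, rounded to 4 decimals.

The standard primal-dual pair for 'max c^T x s.t. A x <= b, x >= 0' is:
  Dual:  min b^T y  s.t.  A^T y >= c,  y >= 0.

So the dual LP is:
  minimize  7y1 + 9y2 + 53y3 + 6y4
  subject to:
    y1 + 4y3 + 2y4 >= 2
    y2 + 3y3 + y4 >= 1
    y1, y2, y3, y4 >= 0

Solving the primal: x* = (3, 0).
  primal value c^T x* = 6.
Solving the dual: y* = (0, 0, 0, 1).
  dual value b^T y* = 6.
Strong duality: c^T x* = b^T y*. Confirmed.

6


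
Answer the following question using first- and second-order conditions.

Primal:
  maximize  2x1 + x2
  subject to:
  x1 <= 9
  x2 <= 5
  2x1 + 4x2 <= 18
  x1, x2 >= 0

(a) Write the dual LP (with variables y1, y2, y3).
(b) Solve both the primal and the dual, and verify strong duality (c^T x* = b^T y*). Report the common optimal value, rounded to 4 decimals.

The standard primal-dual pair for 'max c^T x s.t. A x <= b, x >= 0' is:
  Dual:  min b^T y  s.t.  A^T y >= c,  y >= 0.

So the dual LP is:
  minimize  9y1 + 5y2 + 18y3
  subject to:
    y1 + 2y3 >= 2
    y2 + 4y3 >= 1
    y1, y2, y3 >= 0

Solving the primal: x* = (9, 0).
  primal value c^T x* = 18.
Solving the dual: y* = (1.5, 0, 0.25).
  dual value b^T y* = 18.
Strong duality: c^T x* = b^T y*. Confirmed.

18


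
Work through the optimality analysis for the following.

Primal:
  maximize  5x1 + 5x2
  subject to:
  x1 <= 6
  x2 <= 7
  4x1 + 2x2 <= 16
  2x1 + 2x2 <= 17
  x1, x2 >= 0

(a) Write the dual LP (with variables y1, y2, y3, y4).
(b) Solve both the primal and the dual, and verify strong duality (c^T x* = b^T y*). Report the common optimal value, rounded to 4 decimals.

The standard primal-dual pair for 'max c^T x s.t. A x <= b, x >= 0' is:
  Dual:  min b^T y  s.t.  A^T y >= c,  y >= 0.

So the dual LP is:
  minimize  6y1 + 7y2 + 16y3 + 17y4
  subject to:
    y1 + 4y3 + 2y4 >= 5
    y2 + 2y3 + 2y4 >= 5
    y1, y2, y3, y4 >= 0

Solving the primal: x* = (0.5, 7).
  primal value c^T x* = 37.5.
Solving the dual: y* = (0, 2.5, 1.25, 0).
  dual value b^T y* = 37.5.
Strong duality: c^T x* = b^T y*. Confirmed.

37.5


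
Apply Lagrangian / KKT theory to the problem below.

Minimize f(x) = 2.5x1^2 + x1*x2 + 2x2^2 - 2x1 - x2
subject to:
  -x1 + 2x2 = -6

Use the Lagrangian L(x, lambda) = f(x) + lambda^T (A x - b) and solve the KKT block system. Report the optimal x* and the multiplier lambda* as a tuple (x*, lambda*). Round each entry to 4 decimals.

Form the Lagrangian:
  L(x, lambda) = (1/2) x^T Q x + c^T x + lambda^T (A x - b)
Stationarity (grad_x L = 0): Q x + c + A^T lambda = 0.
Primal feasibility: A x = b.

This gives the KKT block system:
  [ Q   A^T ] [ x     ]   [-c ]
  [ A    0  ] [ lambda ] = [ b ]

Solving the linear system:
  x*      = (1.6429, -2.1786)
  lambda* = (4.0357)
  f(x*)   = 11.5536

x* = (1.6429, -2.1786), lambda* = (4.0357)


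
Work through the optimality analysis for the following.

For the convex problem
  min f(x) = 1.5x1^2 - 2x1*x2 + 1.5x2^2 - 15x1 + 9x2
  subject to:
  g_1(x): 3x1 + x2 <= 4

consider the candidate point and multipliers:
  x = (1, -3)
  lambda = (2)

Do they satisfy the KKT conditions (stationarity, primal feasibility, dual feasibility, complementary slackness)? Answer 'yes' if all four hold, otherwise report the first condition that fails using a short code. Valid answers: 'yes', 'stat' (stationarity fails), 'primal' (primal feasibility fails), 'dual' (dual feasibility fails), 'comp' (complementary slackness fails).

Gradient of f: grad f(x) = Q x + c = (-6, -2)
Constraint values g_i(x) = a_i^T x - b_i:
  g_1((1, -3)) = -4
Stationarity residual: grad f(x) + sum_i lambda_i a_i = (0, 0)
  -> stationarity OK
Primal feasibility (all g_i <= 0): OK
Dual feasibility (all lambda_i >= 0): OK
Complementary slackness (lambda_i * g_i(x) = 0 for all i): FAILS

Verdict: the first failing condition is complementary_slackness -> comp.

comp


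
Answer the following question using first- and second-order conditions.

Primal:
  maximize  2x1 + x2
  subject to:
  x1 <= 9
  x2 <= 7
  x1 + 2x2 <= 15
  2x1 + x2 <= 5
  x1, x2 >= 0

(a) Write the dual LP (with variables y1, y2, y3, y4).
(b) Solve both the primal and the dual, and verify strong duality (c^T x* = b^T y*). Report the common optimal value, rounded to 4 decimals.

The standard primal-dual pair for 'max c^T x s.t. A x <= b, x >= 0' is:
  Dual:  min b^T y  s.t.  A^T y >= c,  y >= 0.

So the dual LP is:
  minimize  9y1 + 7y2 + 15y3 + 5y4
  subject to:
    y1 + y3 + 2y4 >= 2
    y2 + 2y3 + y4 >= 1
    y1, y2, y3, y4 >= 0

Solving the primal: x* = (2.5, 0).
  primal value c^T x* = 5.
Solving the dual: y* = (0, 0, 0, 1).
  dual value b^T y* = 5.
Strong duality: c^T x* = b^T y*. Confirmed.

5


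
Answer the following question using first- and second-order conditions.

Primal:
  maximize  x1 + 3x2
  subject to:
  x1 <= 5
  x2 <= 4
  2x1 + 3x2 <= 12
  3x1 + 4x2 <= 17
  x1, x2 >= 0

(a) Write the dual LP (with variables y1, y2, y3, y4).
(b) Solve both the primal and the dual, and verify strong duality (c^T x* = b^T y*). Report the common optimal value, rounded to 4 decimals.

The standard primal-dual pair for 'max c^T x s.t. A x <= b, x >= 0' is:
  Dual:  min b^T y  s.t.  A^T y >= c,  y >= 0.

So the dual LP is:
  minimize  5y1 + 4y2 + 12y3 + 17y4
  subject to:
    y1 + 2y3 + 3y4 >= 1
    y2 + 3y3 + 4y4 >= 3
    y1, y2, y3, y4 >= 0

Solving the primal: x* = (0, 4).
  primal value c^T x* = 12.
Solving the dual: y* = (0, 1.5, 0.5, 0).
  dual value b^T y* = 12.
Strong duality: c^T x* = b^T y*. Confirmed.

12


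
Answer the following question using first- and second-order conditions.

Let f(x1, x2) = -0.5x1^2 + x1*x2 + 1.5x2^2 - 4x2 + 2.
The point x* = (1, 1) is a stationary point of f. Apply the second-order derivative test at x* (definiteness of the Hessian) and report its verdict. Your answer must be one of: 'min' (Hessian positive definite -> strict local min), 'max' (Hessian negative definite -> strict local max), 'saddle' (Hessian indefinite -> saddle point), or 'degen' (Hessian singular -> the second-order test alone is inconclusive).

Compute the Hessian H = grad^2 f:
  H = [[-1, 1], [1, 3]]
Verify stationarity: grad f(x*) = H x* + g = (0, 0).
Eigenvalues of H: -1.2361, 3.2361.
Eigenvalues have mixed signs, so H is indefinite -> x* is a saddle point.

saddle


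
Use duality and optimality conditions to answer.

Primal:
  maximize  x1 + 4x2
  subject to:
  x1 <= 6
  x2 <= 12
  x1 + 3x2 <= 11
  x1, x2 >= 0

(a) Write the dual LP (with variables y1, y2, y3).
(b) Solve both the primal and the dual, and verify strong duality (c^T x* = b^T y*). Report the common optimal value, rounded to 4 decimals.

The standard primal-dual pair for 'max c^T x s.t. A x <= b, x >= 0' is:
  Dual:  min b^T y  s.t.  A^T y >= c,  y >= 0.

So the dual LP is:
  minimize  6y1 + 12y2 + 11y3
  subject to:
    y1 + y3 >= 1
    y2 + 3y3 >= 4
    y1, y2, y3 >= 0

Solving the primal: x* = (0, 3.6667).
  primal value c^T x* = 14.6667.
Solving the dual: y* = (0, 0, 1.3333).
  dual value b^T y* = 14.6667.
Strong duality: c^T x* = b^T y*. Confirmed.

14.6667


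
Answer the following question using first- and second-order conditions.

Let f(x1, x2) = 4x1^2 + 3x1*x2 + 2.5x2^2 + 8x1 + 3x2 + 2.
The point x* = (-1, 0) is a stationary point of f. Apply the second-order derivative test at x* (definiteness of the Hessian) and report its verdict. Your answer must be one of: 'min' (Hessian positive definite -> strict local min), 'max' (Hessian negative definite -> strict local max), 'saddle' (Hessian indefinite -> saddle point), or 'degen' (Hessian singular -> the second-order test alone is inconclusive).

Compute the Hessian H = grad^2 f:
  H = [[8, 3], [3, 5]]
Verify stationarity: grad f(x*) = H x* + g = (0, 0).
Eigenvalues of H: 3.1459, 9.8541.
Both eigenvalues > 0, so H is positive definite -> x* is a strict local min.

min


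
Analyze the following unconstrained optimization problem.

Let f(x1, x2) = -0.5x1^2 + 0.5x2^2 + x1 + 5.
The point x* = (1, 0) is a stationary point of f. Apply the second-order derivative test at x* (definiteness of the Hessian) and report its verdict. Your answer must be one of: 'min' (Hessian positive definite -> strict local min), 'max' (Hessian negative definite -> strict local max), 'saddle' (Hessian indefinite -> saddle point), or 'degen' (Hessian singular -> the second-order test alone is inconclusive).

Compute the Hessian H = grad^2 f:
  H = [[-1, 0], [0, 1]]
Verify stationarity: grad f(x*) = H x* + g = (0, 0).
Eigenvalues of H: -1, 1.
Eigenvalues have mixed signs, so H is indefinite -> x* is a saddle point.

saddle


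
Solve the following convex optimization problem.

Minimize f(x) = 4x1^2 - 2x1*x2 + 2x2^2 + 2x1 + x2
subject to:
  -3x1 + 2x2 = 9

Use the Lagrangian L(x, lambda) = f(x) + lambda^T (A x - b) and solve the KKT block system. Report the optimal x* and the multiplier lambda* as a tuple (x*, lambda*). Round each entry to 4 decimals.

Form the Lagrangian:
  L(x, lambda) = (1/2) x^T Q x + c^T x + lambda^T (A x - b)
Stationarity (grad_x L = 0): Q x + c + A^T lambda = 0.
Primal feasibility: A x = b.

This gives the KKT block system:
  [ Q   A^T ] [ x     ]   [-c ]
  [ A    0  ] [ lambda ] = [ b ]

Solving the linear system:
  x*      = (-1.9545, 1.5682)
  lambda* = (-5.5909)
  f(x*)   = 23.9886

x* = (-1.9545, 1.5682), lambda* = (-5.5909)


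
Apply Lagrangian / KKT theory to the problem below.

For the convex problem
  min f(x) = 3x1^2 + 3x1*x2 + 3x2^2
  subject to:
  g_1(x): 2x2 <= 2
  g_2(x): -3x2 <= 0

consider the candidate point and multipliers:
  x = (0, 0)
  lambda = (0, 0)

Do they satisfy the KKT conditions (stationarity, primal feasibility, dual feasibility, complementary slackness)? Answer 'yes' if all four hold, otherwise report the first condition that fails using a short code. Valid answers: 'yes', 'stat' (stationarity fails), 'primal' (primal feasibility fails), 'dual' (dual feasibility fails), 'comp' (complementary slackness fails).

Gradient of f: grad f(x) = Q x + c = (0, 0)
Constraint values g_i(x) = a_i^T x - b_i:
  g_1((0, 0)) = -2
  g_2((0, 0)) = 0
Stationarity residual: grad f(x) + sum_i lambda_i a_i = (0, 0)
  -> stationarity OK
Primal feasibility (all g_i <= 0): OK
Dual feasibility (all lambda_i >= 0): OK
Complementary slackness (lambda_i * g_i(x) = 0 for all i): OK

Verdict: yes, KKT holds.

yes


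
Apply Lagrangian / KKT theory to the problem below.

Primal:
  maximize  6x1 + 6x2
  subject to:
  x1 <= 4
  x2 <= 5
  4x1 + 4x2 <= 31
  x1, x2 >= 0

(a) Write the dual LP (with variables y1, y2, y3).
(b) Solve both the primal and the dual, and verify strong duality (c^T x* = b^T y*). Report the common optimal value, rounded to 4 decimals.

The standard primal-dual pair for 'max c^T x s.t. A x <= b, x >= 0' is:
  Dual:  min b^T y  s.t.  A^T y >= c,  y >= 0.

So the dual LP is:
  minimize  4y1 + 5y2 + 31y3
  subject to:
    y1 + 4y3 >= 6
    y2 + 4y3 >= 6
    y1, y2, y3 >= 0

Solving the primal: x* = (2.75, 5).
  primal value c^T x* = 46.5.
Solving the dual: y* = (0, 0, 1.5).
  dual value b^T y* = 46.5.
Strong duality: c^T x* = b^T y*. Confirmed.

46.5


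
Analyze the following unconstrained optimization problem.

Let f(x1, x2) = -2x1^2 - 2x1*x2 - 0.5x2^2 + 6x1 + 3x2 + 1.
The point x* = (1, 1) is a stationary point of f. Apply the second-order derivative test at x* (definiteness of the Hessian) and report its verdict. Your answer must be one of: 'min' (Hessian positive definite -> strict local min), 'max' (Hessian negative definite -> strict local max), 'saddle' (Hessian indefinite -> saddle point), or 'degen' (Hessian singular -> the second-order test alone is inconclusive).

Compute the Hessian H = grad^2 f:
  H = [[-4, -2], [-2, -1]]
Verify stationarity: grad f(x*) = H x* + g = (0, 0).
Eigenvalues of H: -5, 0.
H has a zero eigenvalue (singular; negative semidefinite but not definite), so H is neither positive definite, negative definite, nor indefinite. The second-order test alone is inconclusive -> degen.
(Indeed, f is constant along the null direction of H through x*, so x* is not a strict local extremum.)

degen


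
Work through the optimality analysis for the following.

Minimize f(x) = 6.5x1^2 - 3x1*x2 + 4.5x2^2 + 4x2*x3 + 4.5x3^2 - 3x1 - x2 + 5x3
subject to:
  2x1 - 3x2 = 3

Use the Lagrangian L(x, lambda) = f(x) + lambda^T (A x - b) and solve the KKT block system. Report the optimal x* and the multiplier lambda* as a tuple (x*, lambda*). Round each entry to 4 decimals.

Form the Lagrangian:
  L(x, lambda) = (1/2) x^T Q x + c^T x + lambda^T (A x - b)
Stationarity (grad_x L = 0): Q x + c + A^T lambda = 0.
Primal feasibility: A x = b.

This gives the KKT block system:
  [ Q   A^T ] [ x     ]   [-c ]
  [ A    0  ] [ lambda ] = [ b ]

Solving the linear system:
  x*      = (0.5703, -0.6198, -0.2801)
  lambda* = (-3.1365)
  f(x*)   = 3.459

x* = (0.5703, -0.6198, -0.2801), lambda* = (-3.1365)


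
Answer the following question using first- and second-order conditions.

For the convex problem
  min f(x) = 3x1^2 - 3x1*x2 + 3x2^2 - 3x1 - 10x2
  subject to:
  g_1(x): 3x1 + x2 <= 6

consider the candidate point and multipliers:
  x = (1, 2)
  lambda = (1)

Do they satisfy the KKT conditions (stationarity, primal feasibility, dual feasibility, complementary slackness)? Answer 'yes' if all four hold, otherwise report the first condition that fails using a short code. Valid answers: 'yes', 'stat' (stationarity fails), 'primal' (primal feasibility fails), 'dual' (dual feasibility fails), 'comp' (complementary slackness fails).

Gradient of f: grad f(x) = Q x + c = (-3, -1)
Constraint values g_i(x) = a_i^T x - b_i:
  g_1((1, 2)) = -1
Stationarity residual: grad f(x) + sum_i lambda_i a_i = (0, 0)
  -> stationarity OK
Primal feasibility (all g_i <= 0): OK
Dual feasibility (all lambda_i >= 0): OK
Complementary slackness (lambda_i * g_i(x) = 0 for all i): FAILS

Verdict: the first failing condition is complementary_slackness -> comp.

comp


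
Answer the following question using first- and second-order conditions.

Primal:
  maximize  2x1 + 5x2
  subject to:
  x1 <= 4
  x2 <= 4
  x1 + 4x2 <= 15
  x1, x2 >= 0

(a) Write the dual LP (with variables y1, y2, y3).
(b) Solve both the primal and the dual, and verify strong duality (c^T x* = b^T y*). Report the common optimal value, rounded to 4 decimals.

The standard primal-dual pair for 'max c^T x s.t. A x <= b, x >= 0' is:
  Dual:  min b^T y  s.t.  A^T y >= c,  y >= 0.

So the dual LP is:
  minimize  4y1 + 4y2 + 15y3
  subject to:
    y1 + y3 >= 2
    y2 + 4y3 >= 5
    y1, y2, y3 >= 0

Solving the primal: x* = (4, 2.75).
  primal value c^T x* = 21.75.
Solving the dual: y* = (0.75, 0, 1.25).
  dual value b^T y* = 21.75.
Strong duality: c^T x* = b^T y*. Confirmed.

21.75


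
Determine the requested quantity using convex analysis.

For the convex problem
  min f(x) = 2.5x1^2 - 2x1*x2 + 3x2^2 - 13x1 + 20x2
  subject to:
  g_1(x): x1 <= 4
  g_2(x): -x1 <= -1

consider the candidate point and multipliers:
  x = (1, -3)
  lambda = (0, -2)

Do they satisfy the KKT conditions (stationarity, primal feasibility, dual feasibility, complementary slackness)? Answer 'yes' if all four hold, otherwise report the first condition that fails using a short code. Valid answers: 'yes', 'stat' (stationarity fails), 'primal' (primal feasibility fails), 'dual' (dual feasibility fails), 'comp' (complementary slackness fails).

Gradient of f: grad f(x) = Q x + c = (-2, 0)
Constraint values g_i(x) = a_i^T x - b_i:
  g_1((1, -3)) = -3
  g_2((1, -3)) = 0
Stationarity residual: grad f(x) + sum_i lambda_i a_i = (0, 0)
  -> stationarity OK
Primal feasibility (all g_i <= 0): OK
Dual feasibility (all lambda_i >= 0): FAILS
Complementary slackness (lambda_i * g_i(x) = 0 for all i): OK

Verdict: the first failing condition is dual_feasibility -> dual.

dual


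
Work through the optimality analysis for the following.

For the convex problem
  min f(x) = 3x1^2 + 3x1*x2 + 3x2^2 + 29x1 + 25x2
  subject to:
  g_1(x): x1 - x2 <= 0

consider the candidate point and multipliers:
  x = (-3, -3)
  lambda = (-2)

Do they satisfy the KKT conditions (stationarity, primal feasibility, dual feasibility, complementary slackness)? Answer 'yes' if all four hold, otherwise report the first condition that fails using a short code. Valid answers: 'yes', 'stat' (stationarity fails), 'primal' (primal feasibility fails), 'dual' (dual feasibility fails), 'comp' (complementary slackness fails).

Gradient of f: grad f(x) = Q x + c = (2, -2)
Constraint values g_i(x) = a_i^T x - b_i:
  g_1((-3, -3)) = 0
Stationarity residual: grad f(x) + sum_i lambda_i a_i = (0, 0)
  -> stationarity OK
Primal feasibility (all g_i <= 0): OK
Dual feasibility (all lambda_i >= 0): FAILS
Complementary slackness (lambda_i * g_i(x) = 0 for all i): OK

Verdict: the first failing condition is dual_feasibility -> dual.

dual


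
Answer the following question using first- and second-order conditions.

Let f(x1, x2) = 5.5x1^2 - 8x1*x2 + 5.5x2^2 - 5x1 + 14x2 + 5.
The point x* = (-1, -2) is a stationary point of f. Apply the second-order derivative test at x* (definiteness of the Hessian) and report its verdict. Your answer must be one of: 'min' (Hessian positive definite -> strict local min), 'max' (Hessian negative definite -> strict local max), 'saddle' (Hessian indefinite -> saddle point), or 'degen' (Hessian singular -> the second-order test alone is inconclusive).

Compute the Hessian H = grad^2 f:
  H = [[11, -8], [-8, 11]]
Verify stationarity: grad f(x*) = H x* + g = (0, 0).
Eigenvalues of H: 3, 19.
Both eigenvalues > 0, so H is positive definite -> x* is a strict local min.

min


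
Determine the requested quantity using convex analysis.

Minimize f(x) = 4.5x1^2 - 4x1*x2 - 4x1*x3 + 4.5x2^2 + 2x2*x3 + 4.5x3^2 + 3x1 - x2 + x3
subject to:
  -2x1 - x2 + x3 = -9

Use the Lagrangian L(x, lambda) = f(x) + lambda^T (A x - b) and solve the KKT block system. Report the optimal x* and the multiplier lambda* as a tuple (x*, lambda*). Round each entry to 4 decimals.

Form the Lagrangian:
  L(x, lambda) = (1/2) x^T Q x + c^T x + lambda^T (A x - b)
Stationarity (grad_x L = 0): Q x + c + A^T lambda = 0.
Primal feasibility: A x = b.

This gives the KKT block system:
  [ Q   A^T ] [ x     ]   [-c ]
  [ A    0  ] [ lambda ] = [ b ]

Solving the linear system:
  x*      = (2.8869, 2.6629, -0.5633)
  lambda* = (10.2919)
  f(x*)   = 49.0305

x* = (2.8869, 2.6629, -0.5633), lambda* = (10.2919)


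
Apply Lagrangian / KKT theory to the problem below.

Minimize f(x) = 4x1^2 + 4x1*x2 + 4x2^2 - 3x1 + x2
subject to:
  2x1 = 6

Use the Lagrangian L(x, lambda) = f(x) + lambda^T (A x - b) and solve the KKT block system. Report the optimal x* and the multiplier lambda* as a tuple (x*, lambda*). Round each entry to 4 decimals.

Form the Lagrangian:
  L(x, lambda) = (1/2) x^T Q x + c^T x + lambda^T (A x - b)
Stationarity (grad_x L = 0): Q x + c + A^T lambda = 0.
Primal feasibility: A x = b.

This gives the KKT block system:
  [ Q   A^T ] [ x     ]   [-c ]
  [ A    0  ] [ lambda ] = [ b ]

Solving the linear system:
  x*      = (3, -1.625)
  lambda* = (-7.25)
  f(x*)   = 16.4375

x* = (3, -1.625), lambda* = (-7.25)


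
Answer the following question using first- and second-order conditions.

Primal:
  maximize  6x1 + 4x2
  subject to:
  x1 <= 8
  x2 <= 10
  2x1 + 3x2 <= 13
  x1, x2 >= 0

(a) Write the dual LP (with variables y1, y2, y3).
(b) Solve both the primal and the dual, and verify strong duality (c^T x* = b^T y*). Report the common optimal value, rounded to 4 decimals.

The standard primal-dual pair for 'max c^T x s.t. A x <= b, x >= 0' is:
  Dual:  min b^T y  s.t.  A^T y >= c,  y >= 0.

So the dual LP is:
  minimize  8y1 + 10y2 + 13y3
  subject to:
    y1 + 2y3 >= 6
    y2 + 3y3 >= 4
    y1, y2, y3 >= 0

Solving the primal: x* = (6.5, 0).
  primal value c^T x* = 39.
Solving the dual: y* = (0, 0, 3).
  dual value b^T y* = 39.
Strong duality: c^T x* = b^T y*. Confirmed.

39


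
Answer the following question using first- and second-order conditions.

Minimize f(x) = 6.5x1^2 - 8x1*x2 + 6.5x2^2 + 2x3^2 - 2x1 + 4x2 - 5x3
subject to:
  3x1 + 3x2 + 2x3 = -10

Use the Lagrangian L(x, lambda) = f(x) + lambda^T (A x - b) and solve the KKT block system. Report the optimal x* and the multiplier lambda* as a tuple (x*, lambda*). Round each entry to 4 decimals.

Form the Lagrangian:
  L(x, lambda) = (1/2) x^T Q x + c^T x + lambda^T (A x - b)
Stationarity (grad_x L = 0): Q x + c + A^T lambda = 0.
Primal feasibility: A x = b.

This gives the KKT block system:
  [ Q   A^T ] [ x     ]   [-c ]
  [ A    0  ] [ lambda ] = [ b ]

Solving the linear system:
  x*      = (-1.5311, -1.8168, 0.0217)
  lambda* = (2.4565)
  f(x*)   = 10.1258

x* = (-1.5311, -1.8168, 0.0217), lambda* = (2.4565)


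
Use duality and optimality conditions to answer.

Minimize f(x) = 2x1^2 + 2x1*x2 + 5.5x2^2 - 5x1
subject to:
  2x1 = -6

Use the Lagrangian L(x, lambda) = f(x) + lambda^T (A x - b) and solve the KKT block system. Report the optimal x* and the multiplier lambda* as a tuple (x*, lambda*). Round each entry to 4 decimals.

Form the Lagrangian:
  L(x, lambda) = (1/2) x^T Q x + c^T x + lambda^T (A x - b)
Stationarity (grad_x L = 0): Q x + c + A^T lambda = 0.
Primal feasibility: A x = b.

This gives the KKT block system:
  [ Q   A^T ] [ x     ]   [-c ]
  [ A    0  ] [ lambda ] = [ b ]

Solving the linear system:
  x*      = (-3, 0.5455)
  lambda* = (7.9545)
  f(x*)   = 31.3636

x* = (-3, 0.5455), lambda* = (7.9545)


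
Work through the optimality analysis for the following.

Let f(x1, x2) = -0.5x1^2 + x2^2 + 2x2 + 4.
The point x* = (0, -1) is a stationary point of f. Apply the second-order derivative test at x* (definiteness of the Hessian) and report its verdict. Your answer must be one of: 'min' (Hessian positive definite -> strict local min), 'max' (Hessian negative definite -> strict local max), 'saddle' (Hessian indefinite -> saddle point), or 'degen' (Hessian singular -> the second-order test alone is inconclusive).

Compute the Hessian H = grad^2 f:
  H = [[-1, 0], [0, 2]]
Verify stationarity: grad f(x*) = H x* + g = (0, 0).
Eigenvalues of H: -1, 2.
Eigenvalues have mixed signs, so H is indefinite -> x* is a saddle point.

saddle


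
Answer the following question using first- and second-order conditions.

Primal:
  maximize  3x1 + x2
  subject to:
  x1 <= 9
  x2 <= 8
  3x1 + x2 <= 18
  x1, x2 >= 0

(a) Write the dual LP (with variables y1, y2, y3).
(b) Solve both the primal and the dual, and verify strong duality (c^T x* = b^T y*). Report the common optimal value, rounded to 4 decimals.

The standard primal-dual pair for 'max c^T x s.t. A x <= b, x >= 0' is:
  Dual:  min b^T y  s.t.  A^T y >= c,  y >= 0.

So the dual LP is:
  minimize  9y1 + 8y2 + 18y3
  subject to:
    y1 + 3y3 >= 3
    y2 + y3 >= 1
    y1, y2, y3 >= 0

Solving the primal: x* = (6, 0).
  primal value c^T x* = 18.
Solving the dual: y* = (0, 0, 1).
  dual value b^T y* = 18.
Strong duality: c^T x* = b^T y*. Confirmed.

18


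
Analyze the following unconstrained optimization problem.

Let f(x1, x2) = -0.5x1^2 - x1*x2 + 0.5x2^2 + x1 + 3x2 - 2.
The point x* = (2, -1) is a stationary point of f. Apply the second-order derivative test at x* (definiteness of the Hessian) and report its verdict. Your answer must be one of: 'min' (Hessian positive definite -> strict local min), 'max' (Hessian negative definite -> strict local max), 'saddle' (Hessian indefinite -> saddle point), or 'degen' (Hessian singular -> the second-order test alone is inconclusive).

Compute the Hessian H = grad^2 f:
  H = [[-1, -1], [-1, 1]]
Verify stationarity: grad f(x*) = H x* + g = (0, 0).
Eigenvalues of H: -1.4142, 1.4142.
Eigenvalues have mixed signs, so H is indefinite -> x* is a saddle point.

saddle


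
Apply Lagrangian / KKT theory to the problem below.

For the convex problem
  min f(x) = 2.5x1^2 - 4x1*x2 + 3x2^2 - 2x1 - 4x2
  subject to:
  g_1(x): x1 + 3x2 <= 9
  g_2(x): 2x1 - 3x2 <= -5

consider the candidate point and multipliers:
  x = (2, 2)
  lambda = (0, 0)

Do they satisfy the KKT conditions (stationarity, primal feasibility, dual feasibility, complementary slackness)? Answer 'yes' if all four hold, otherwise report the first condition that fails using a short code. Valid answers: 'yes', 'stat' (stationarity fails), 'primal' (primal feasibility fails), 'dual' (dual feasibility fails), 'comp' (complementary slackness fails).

Gradient of f: grad f(x) = Q x + c = (0, 0)
Constraint values g_i(x) = a_i^T x - b_i:
  g_1((2, 2)) = -1
  g_2((2, 2)) = 3
Stationarity residual: grad f(x) + sum_i lambda_i a_i = (0, 0)
  -> stationarity OK
Primal feasibility (all g_i <= 0): FAILS
Dual feasibility (all lambda_i >= 0): OK
Complementary slackness (lambda_i * g_i(x) = 0 for all i): OK

Verdict: the first failing condition is primal_feasibility -> primal.

primal


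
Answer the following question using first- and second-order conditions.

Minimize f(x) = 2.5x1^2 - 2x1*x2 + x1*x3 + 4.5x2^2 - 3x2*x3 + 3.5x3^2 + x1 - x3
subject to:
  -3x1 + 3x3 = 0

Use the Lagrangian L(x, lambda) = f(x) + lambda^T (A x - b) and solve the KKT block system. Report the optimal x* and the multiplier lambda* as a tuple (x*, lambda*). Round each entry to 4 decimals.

Form the Lagrangian:
  L(x, lambda) = (1/2) x^T Q x + c^T x + lambda^T (A x - b)
Stationarity (grad_x L = 0): Q x + c + A^T lambda = 0.
Primal feasibility: A x = b.

This gives the KKT block system:
  [ Q   A^T ] [ x     ]   [-c ]
  [ A    0  ] [ lambda ] = [ b ]

Solving the linear system:
  x*      = (0, 0, 0)
  lambda* = (0.3333)
  f(x*)   = 0

x* = (0, 0, 0), lambda* = (0.3333)


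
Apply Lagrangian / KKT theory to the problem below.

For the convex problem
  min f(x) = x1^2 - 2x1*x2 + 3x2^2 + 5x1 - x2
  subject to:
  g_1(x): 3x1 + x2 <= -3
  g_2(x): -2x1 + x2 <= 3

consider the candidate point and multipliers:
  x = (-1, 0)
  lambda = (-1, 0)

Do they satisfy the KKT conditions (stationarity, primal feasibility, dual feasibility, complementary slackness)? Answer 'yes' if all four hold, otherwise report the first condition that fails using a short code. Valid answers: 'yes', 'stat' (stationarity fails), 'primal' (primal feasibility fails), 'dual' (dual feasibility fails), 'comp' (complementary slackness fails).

Gradient of f: grad f(x) = Q x + c = (3, 1)
Constraint values g_i(x) = a_i^T x - b_i:
  g_1((-1, 0)) = 0
  g_2((-1, 0)) = -1
Stationarity residual: grad f(x) + sum_i lambda_i a_i = (0, 0)
  -> stationarity OK
Primal feasibility (all g_i <= 0): OK
Dual feasibility (all lambda_i >= 0): FAILS
Complementary slackness (lambda_i * g_i(x) = 0 for all i): OK

Verdict: the first failing condition is dual_feasibility -> dual.

dual


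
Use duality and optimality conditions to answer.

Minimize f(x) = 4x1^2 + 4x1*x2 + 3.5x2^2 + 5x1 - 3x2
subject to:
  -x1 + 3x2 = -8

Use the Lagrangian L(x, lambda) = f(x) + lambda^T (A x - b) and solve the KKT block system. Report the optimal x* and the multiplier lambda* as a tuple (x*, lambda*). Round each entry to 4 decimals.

Form the Lagrangian:
  L(x, lambda) = (1/2) x^T Q x + c^T x + lambda^T (A x - b)
Stationarity (grad_x L = 0): Q x + c + A^T lambda = 0.
Primal feasibility: A x = b.

This gives the KKT block system:
  [ Q   A^T ] [ x     ]   [-c ]
  [ A    0  ] [ lambda ] = [ b ]

Solving the linear system:
  x*      = (1.1262, -2.2913)
  lambda* = (4.8447)
  f(x*)   = 25.6311

x* = (1.1262, -2.2913), lambda* = (4.8447)


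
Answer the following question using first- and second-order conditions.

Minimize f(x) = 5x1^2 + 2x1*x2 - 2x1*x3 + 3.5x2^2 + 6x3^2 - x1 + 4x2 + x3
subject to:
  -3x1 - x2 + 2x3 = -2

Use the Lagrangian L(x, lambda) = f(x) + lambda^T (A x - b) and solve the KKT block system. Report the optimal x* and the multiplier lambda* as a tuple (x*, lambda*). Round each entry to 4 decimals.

Form the Lagrangian:
  L(x, lambda) = (1/2) x^T Q x + c^T x + lambda^T (A x - b)
Stationarity (grad_x L = 0): Q x + c + A^T lambda = 0.
Primal feasibility: A x = b.

This gives the KKT block system:
  [ Q   A^T ] [ x     ]   [-c ]
  [ A    0  ] [ lambda ] = [ b ]

Solving the linear system:
  x*      = (0.6667, -0.5167, -0.2583)
  lambda* = (1.7167)
  f(x*)   = 0.2208

x* = (0.6667, -0.5167, -0.2583), lambda* = (1.7167)


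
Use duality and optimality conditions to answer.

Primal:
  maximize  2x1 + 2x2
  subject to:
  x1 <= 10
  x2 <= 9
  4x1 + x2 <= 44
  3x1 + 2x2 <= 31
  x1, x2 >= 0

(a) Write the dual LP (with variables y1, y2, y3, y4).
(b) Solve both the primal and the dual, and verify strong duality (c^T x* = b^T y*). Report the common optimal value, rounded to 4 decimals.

The standard primal-dual pair for 'max c^T x s.t. A x <= b, x >= 0' is:
  Dual:  min b^T y  s.t.  A^T y >= c,  y >= 0.

So the dual LP is:
  minimize  10y1 + 9y2 + 44y3 + 31y4
  subject to:
    y1 + 4y3 + 3y4 >= 2
    y2 + y3 + 2y4 >= 2
    y1, y2, y3, y4 >= 0

Solving the primal: x* = (4.3333, 9).
  primal value c^T x* = 26.6667.
Solving the dual: y* = (0, 0.6667, 0, 0.6667).
  dual value b^T y* = 26.6667.
Strong duality: c^T x* = b^T y*. Confirmed.

26.6667


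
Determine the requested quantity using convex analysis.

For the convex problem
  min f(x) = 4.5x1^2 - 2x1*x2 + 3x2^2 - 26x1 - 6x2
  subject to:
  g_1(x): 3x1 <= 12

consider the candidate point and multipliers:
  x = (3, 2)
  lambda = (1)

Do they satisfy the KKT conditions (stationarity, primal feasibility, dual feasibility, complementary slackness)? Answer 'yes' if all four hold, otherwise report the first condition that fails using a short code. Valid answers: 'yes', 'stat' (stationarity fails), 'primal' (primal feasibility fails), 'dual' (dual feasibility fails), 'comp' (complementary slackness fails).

Gradient of f: grad f(x) = Q x + c = (-3, 0)
Constraint values g_i(x) = a_i^T x - b_i:
  g_1((3, 2)) = -3
Stationarity residual: grad f(x) + sum_i lambda_i a_i = (0, 0)
  -> stationarity OK
Primal feasibility (all g_i <= 0): OK
Dual feasibility (all lambda_i >= 0): OK
Complementary slackness (lambda_i * g_i(x) = 0 for all i): FAILS

Verdict: the first failing condition is complementary_slackness -> comp.

comp
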